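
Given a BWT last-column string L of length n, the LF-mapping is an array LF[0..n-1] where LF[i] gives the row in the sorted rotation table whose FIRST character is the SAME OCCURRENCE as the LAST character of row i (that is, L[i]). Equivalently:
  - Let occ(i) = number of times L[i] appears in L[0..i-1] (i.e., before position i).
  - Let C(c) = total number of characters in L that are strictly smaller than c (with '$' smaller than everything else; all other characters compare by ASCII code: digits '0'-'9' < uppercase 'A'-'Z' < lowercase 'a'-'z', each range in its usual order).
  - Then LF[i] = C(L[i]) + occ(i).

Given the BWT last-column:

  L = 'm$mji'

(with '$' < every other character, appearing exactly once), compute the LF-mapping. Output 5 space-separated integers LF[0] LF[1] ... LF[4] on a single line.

Char counts: '$':1, 'i':1, 'j':1, 'm':2
C (first-col start): C('$')=0, C('i')=1, C('j')=2, C('m')=3
L[0]='m': occ=0, LF[0]=C('m')+0=3+0=3
L[1]='$': occ=0, LF[1]=C('$')+0=0+0=0
L[2]='m': occ=1, LF[2]=C('m')+1=3+1=4
L[3]='j': occ=0, LF[3]=C('j')+0=2+0=2
L[4]='i': occ=0, LF[4]=C('i')+0=1+0=1

Answer: 3 0 4 2 1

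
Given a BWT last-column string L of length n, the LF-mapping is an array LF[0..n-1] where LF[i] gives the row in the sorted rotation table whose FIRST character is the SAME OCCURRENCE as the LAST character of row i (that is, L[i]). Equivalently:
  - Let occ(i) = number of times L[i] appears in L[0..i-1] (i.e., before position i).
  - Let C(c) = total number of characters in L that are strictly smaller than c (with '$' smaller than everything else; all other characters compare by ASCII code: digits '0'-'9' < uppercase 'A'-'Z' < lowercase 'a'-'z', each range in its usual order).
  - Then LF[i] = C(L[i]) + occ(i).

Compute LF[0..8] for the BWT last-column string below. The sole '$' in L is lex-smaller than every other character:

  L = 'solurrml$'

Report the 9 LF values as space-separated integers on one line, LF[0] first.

Char counts: '$':1, 'l':2, 'm':1, 'o':1, 'r':2, 's':1, 'u':1
C (first-col start): C('$')=0, C('l')=1, C('m')=3, C('o')=4, C('r')=5, C('s')=7, C('u')=8
L[0]='s': occ=0, LF[0]=C('s')+0=7+0=7
L[1]='o': occ=0, LF[1]=C('o')+0=4+0=4
L[2]='l': occ=0, LF[2]=C('l')+0=1+0=1
L[3]='u': occ=0, LF[3]=C('u')+0=8+0=8
L[4]='r': occ=0, LF[4]=C('r')+0=5+0=5
L[5]='r': occ=1, LF[5]=C('r')+1=5+1=6
L[6]='m': occ=0, LF[6]=C('m')+0=3+0=3
L[7]='l': occ=1, LF[7]=C('l')+1=1+1=2
L[8]='$': occ=0, LF[8]=C('$')+0=0+0=0

Answer: 7 4 1 8 5 6 3 2 0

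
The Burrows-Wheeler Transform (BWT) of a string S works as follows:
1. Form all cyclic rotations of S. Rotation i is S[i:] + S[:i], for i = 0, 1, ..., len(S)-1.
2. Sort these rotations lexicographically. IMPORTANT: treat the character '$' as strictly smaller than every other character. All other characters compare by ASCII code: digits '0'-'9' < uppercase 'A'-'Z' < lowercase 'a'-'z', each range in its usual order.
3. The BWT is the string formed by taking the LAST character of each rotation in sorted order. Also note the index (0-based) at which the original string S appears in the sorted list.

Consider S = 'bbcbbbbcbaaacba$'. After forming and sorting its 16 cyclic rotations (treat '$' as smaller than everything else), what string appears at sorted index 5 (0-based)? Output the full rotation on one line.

Answer: ba$bbcbbbbcbaaac

Derivation:
All 16 rotations (rotation i = S[i:]+S[:i]):
  rot[0] = bbcbbbbcbaaacba$
  rot[1] = bcbbbbcbaaacba$b
  rot[2] = cbbbbcbaaacba$bb
  rot[3] = bbbbcbaaacba$bbc
  rot[4] = bbbcbaaacba$bbcb
  rot[5] = bbcbaaacba$bbcbb
  rot[6] = bcbaaacba$bbcbbb
  rot[7] = cbaaacba$bbcbbbb
  rot[8] = baaacba$bbcbbbbc
  rot[9] = aaacba$bbcbbbbcb
  rot[10] = aacba$bbcbbbbcba
  rot[11] = acba$bbcbbbbcbaa
  rot[12] = cba$bbcbbbbcbaaa
  rot[13] = ba$bbcbbbbcbaaac
  rot[14] = a$bbcbbbbcbaaacb
  rot[15] = $bbcbbbbcbaaacba
Sorted (with $ < everything):
  sorted[0] = $bbcbbbbcbaaacba
  sorted[1] = a$bbcbbbbcbaaacb
  sorted[2] = aaacba$bbcbbbbcb
  sorted[3] = aacba$bbcbbbbcba
  sorted[4] = acba$bbcbbbbcbaa
  sorted[5] = ba$bbcbbbbcbaaac
  sorted[6] = baaacba$bbcbbbbc
  sorted[7] = bbbbcbaaacba$bbc
  sorted[8] = bbbcbaaacba$bbcb
  sorted[9] = bbcbaaacba$bbcbb
  sorted[10] = bbcbbbbcbaaacba$
  sorted[11] = bcbaaacba$bbcbbb
  sorted[12] = bcbbbbcbaaacba$b
  sorted[13] = cba$bbcbbbbcbaaa
  sorted[14] = cbaaacba$bbcbbbb
  sorted[15] = cbbbbcbaaacba$bb
sorted[5] = ba$bbcbbbbcbaaac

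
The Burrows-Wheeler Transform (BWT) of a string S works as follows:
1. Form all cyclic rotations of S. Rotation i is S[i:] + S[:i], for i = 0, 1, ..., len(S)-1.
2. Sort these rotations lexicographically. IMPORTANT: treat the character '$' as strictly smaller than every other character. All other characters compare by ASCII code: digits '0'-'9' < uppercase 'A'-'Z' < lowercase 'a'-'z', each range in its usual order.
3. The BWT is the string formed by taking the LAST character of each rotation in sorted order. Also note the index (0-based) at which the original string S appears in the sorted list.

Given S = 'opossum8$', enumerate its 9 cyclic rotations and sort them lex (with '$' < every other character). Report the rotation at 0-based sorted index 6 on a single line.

All 9 rotations (rotation i = S[i:]+S[:i]):
  rot[0] = opossum8$
  rot[1] = possum8$o
  rot[2] = ossum8$op
  rot[3] = ssum8$opo
  rot[4] = sum8$opos
  rot[5] = um8$oposs
  rot[6] = m8$opossu
  rot[7] = 8$opossum
  rot[8] = $opossum8
Sorted (with $ < everything):
  sorted[0] = $opossum8
  sorted[1] = 8$opossum
  sorted[2] = m8$opossu
  sorted[3] = opossum8$
  sorted[4] = ossum8$op
  sorted[5] = possum8$o
  sorted[6] = ssum8$opo
  sorted[7] = sum8$opos
  sorted[8] = um8$oposs
sorted[6] = ssum8$opo

Answer: ssum8$opo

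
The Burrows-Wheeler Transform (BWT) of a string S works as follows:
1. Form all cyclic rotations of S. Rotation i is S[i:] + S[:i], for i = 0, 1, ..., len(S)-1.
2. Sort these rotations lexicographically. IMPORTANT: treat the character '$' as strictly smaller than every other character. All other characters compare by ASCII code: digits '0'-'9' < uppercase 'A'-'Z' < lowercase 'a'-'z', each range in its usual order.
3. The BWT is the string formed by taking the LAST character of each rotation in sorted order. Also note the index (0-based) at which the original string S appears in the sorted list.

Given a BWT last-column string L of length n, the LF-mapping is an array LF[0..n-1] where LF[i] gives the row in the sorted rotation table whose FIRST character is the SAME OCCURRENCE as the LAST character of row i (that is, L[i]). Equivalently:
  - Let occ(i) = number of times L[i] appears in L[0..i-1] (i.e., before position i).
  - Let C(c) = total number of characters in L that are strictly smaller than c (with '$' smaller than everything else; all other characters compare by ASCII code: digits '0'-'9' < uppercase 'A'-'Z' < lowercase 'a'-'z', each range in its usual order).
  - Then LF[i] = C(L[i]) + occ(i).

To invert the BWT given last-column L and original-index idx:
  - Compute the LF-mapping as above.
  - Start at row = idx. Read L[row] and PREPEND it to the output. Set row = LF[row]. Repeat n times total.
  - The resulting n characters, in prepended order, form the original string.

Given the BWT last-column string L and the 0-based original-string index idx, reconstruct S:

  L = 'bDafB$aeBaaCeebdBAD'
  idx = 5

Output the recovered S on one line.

LF mapping: 12 6 8 18 2 0 9 15 3 10 11 5 16 17 13 14 4 1 7
Walk LF starting at row 5, prepending L[row]:
  step 1: row=5, L[5]='$', prepend. Next row=LF[5]=0
  step 2: row=0, L[0]='b', prepend. Next row=LF[0]=12
  step 3: row=12, L[12]='e', prepend. Next row=LF[12]=16
  step 4: row=16, L[16]='B', prepend. Next row=LF[16]=4
  step 5: row=4, L[4]='B', prepend. Next row=LF[4]=2
  step 6: row=2, L[2]='a', prepend. Next row=LF[2]=8
  step 7: row=8, L[8]='B', prepend. Next row=LF[8]=3
  step 8: row=3, L[3]='f', prepend. Next row=LF[3]=18
  step 9: row=18, L[18]='D', prepend. Next row=LF[18]=7
  step 10: row=7, L[7]='e', prepend. Next row=LF[7]=15
  step 11: row=15, L[15]='d', prepend. Next row=LF[15]=14
  step 12: row=14, L[14]='b', prepend. Next row=LF[14]=13
  step 13: row=13, L[13]='e', prepend. Next row=LF[13]=17
  step 14: row=17, L[17]='A', prepend. Next row=LF[17]=1
  step 15: row=1, L[1]='D', prepend. Next row=LF[1]=6
  step 16: row=6, L[6]='a', prepend. Next row=LF[6]=9
  step 17: row=9, L[9]='a', prepend. Next row=LF[9]=10
  step 18: row=10, L[10]='a', prepend. Next row=LF[10]=11
  step 19: row=11, L[11]='C', prepend. Next row=LF[11]=5
Reversed output: CaaaDAebdeDfBaBBeb$

Answer: CaaaDAebdeDfBaBBeb$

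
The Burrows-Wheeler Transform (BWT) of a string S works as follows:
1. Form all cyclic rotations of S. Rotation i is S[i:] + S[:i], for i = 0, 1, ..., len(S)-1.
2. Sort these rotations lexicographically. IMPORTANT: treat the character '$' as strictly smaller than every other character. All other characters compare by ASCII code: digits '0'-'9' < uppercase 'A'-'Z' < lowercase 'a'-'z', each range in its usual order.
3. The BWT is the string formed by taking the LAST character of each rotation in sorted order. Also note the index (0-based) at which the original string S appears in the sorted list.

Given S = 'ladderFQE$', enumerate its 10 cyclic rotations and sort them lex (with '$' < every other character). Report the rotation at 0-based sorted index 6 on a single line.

All 10 rotations (rotation i = S[i:]+S[:i]):
  rot[0] = ladderFQE$
  rot[1] = adderFQE$l
  rot[2] = dderFQE$la
  rot[3] = derFQE$lad
  rot[4] = erFQE$ladd
  rot[5] = rFQE$ladde
  rot[6] = FQE$ladder
  rot[7] = QE$ladderF
  rot[8] = E$ladderFQ
  rot[9] = $ladderFQE
Sorted (with $ < everything):
  sorted[0] = $ladderFQE
  sorted[1] = E$ladderFQ
  sorted[2] = FQE$ladder
  sorted[3] = QE$ladderF
  sorted[4] = adderFQE$l
  sorted[5] = dderFQE$la
  sorted[6] = derFQE$lad
  sorted[7] = erFQE$ladd
  sorted[8] = ladderFQE$
  sorted[9] = rFQE$ladde
sorted[6] = derFQE$lad

Answer: derFQE$lad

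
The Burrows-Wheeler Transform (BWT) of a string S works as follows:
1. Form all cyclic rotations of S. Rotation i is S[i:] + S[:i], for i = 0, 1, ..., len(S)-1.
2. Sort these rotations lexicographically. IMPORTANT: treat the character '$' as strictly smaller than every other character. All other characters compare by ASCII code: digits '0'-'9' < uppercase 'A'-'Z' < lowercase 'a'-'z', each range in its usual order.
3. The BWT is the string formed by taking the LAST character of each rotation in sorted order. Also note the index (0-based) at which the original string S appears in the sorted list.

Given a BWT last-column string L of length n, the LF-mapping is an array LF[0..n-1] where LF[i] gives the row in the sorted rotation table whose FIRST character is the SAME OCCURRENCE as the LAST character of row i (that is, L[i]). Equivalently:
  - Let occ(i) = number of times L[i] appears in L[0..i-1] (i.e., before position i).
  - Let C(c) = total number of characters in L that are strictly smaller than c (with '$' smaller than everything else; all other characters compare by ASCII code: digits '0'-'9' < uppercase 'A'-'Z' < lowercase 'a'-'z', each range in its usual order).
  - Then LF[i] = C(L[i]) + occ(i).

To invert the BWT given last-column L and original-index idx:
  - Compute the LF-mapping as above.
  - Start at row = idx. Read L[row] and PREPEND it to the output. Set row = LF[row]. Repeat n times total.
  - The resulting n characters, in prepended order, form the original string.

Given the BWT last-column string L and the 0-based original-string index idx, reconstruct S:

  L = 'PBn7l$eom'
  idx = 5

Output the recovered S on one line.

Answer: lemonB7P$

Derivation:
LF mapping: 3 2 7 1 5 0 4 8 6
Walk LF starting at row 5, prepending L[row]:
  step 1: row=5, L[5]='$', prepend. Next row=LF[5]=0
  step 2: row=0, L[0]='P', prepend. Next row=LF[0]=3
  step 3: row=3, L[3]='7', prepend. Next row=LF[3]=1
  step 4: row=1, L[1]='B', prepend. Next row=LF[1]=2
  step 5: row=2, L[2]='n', prepend. Next row=LF[2]=7
  step 6: row=7, L[7]='o', prepend. Next row=LF[7]=8
  step 7: row=8, L[8]='m', prepend. Next row=LF[8]=6
  step 8: row=6, L[6]='e', prepend. Next row=LF[6]=4
  step 9: row=4, L[4]='l', prepend. Next row=LF[4]=5
Reversed output: lemonB7P$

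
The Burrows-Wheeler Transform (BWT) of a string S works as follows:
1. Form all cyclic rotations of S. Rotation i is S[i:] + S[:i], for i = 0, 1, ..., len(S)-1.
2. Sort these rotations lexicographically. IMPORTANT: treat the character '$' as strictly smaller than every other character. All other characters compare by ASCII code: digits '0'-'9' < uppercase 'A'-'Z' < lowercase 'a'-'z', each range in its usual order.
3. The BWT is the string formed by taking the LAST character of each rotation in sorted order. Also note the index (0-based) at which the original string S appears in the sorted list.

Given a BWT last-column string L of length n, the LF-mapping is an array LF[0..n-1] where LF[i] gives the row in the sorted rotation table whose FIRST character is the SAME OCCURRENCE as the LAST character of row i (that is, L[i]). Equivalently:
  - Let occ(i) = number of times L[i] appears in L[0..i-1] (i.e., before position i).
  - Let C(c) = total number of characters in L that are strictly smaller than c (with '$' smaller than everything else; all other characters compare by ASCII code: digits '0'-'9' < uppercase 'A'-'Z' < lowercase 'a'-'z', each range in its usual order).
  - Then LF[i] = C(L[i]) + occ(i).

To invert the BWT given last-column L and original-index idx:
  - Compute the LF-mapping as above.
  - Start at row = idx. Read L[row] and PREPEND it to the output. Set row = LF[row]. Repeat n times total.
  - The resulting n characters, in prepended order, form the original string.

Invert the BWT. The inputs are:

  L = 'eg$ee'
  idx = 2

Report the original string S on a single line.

Answer: eege$

Derivation:
LF mapping: 1 4 0 2 3
Walk LF starting at row 2, prepending L[row]:
  step 1: row=2, L[2]='$', prepend. Next row=LF[2]=0
  step 2: row=0, L[0]='e', prepend. Next row=LF[0]=1
  step 3: row=1, L[1]='g', prepend. Next row=LF[1]=4
  step 4: row=4, L[4]='e', prepend. Next row=LF[4]=3
  step 5: row=3, L[3]='e', prepend. Next row=LF[3]=2
Reversed output: eege$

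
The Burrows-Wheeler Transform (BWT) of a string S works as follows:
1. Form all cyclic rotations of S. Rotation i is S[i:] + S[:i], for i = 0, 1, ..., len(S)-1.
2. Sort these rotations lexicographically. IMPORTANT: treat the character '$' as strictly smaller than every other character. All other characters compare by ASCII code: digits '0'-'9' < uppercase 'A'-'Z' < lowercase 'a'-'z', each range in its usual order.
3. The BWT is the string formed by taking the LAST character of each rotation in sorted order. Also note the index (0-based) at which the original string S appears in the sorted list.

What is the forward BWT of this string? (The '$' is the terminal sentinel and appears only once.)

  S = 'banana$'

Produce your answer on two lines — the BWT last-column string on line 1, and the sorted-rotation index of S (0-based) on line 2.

Answer: annb$aa
4

Derivation:
All 7 rotations (rotation i = S[i:]+S[:i]):
  rot[0] = banana$
  rot[1] = anana$b
  rot[2] = nana$ba
  rot[3] = ana$ban
  rot[4] = na$bana
  rot[5] = a$banan
  rot[6] = $banana
Sorted (with $ < everything):
  sorted[0] = $banana  (last char: 'a')
  sorted[1] = a$banan  (last char: 'n')
  sorted[2] = ana$ban  (last char: 'n')
  sorted[3] = anana$b  (last char: 'b')
  sorted[4] = banana$  (last char: '$')
  sorted[5] = na$bana  (last char: 'a')
  sorted[6] = nana$ba  (last char: 'a')
Last column: annb$aa
Original string S is at sorted index 4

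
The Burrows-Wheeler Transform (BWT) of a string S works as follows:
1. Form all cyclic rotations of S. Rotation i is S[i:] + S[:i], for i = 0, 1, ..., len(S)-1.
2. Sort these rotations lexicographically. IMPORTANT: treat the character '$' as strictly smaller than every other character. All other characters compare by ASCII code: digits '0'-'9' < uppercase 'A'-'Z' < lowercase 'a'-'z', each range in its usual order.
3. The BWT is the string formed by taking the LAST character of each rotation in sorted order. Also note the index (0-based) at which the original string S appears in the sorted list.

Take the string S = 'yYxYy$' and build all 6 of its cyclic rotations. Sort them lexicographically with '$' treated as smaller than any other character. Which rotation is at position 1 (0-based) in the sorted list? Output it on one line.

Answer: YxYy$y

Derivation:
All 6 rotations (rotation i = S[i:]+S[:i]):
  rot[0] = yYxYy$
  rot[1] = YxYy$y
  rot[2] = xYy$yY
  rot[3] = Yy$yYx
  rot[4] = y$yYxY
  rot[5] = $yYxYy
Sorted (with $ < everything):
  sorted[0] = $yYxYy
  sorted[1] = YxYy$y
  sorted[2] = Yy$yYx
  sorted[3] = xYy$yY
  sorted[4] = y$yYxY
  sorted[5] = yYxYy$
sorted[1] = YxYy$y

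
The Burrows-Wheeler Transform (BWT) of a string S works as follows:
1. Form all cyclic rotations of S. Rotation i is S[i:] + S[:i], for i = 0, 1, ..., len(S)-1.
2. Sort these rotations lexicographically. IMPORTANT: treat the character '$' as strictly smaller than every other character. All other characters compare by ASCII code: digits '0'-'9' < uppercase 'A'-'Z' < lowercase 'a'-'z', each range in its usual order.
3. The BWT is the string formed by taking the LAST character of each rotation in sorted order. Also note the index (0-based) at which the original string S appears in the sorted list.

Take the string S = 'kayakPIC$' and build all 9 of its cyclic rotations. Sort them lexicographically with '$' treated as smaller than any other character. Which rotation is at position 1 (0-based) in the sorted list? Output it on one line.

Answer: C$kayakPI

Derivation:
All 9 rotations (rotation i = S[i:]+S[:i]):
  rot[0] = kayakPIC$
  rot[1] = ayakPIC$k
  rot[2] = yakPIC$ka
  rot[3] = akPIC$kay
  rot[4] = kPIC$kaya
  rot[5] = PIC$kayak
  rot[6] = IC$kayakP
  rot[7] = C$kayakPI
  rot[8] = $kayakPIC
Sorted (with $ < everything):
  sorted[0] = $kayakPIC
  sorted[1] = C$kayakPI
  sorted[2] = IC$kayakP
  sorted[3] = PIC$kayak
  sorted[4] = akPIC$kay
  sorted[5] = ayakPIC$k
  sorted[6] = kPIC$kaya
  sorted[7] = kayakPIC$
  sorted[8] = yakPIC$ka
sorted[1] = C$kayakPI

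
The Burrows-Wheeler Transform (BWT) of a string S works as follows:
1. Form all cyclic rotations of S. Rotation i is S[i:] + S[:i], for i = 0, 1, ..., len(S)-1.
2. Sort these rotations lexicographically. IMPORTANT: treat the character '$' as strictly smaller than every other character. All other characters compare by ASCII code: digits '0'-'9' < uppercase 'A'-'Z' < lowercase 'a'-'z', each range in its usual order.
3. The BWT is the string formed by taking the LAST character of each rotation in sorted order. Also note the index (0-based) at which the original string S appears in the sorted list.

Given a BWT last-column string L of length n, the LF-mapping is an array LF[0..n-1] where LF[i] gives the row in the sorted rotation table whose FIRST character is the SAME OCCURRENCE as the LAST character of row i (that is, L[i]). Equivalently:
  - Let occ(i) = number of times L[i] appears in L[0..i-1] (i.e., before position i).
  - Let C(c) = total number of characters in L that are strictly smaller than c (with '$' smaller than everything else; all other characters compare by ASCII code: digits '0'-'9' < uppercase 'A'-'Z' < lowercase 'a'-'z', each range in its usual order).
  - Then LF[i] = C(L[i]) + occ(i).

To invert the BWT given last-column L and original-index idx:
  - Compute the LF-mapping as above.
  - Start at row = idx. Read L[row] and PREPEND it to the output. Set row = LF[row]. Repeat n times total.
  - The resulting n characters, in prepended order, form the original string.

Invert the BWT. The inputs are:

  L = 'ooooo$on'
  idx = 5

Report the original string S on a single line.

LF mapping: 2 3 4 5 6 0 7 1
Walk LF starting at row 5, prepending L[row]:
  step 1: row=5, L[5]='$', prepend. Next row=LF[5]=0
  step 2: row=0, L[0]='o', prepend. Next row=LF[0]=2
  step 3: row=2, L[2]='o', prepend. Next row=LF[2]=4
  step 4: row=4, L[4]='o', prepend. Next row=LF[4]=6
  step 5: row=6, L[6]='o', prepend. Next row=LF[6]=7
  step 6: row=7, L[7]='n', prepend. Next row=LF[7]=1
  step 7: row=1, L[1]='o', prepend. Next row=LF[1]=3
  step 8: row=3, L[3]='o', prepend. Next row=LF[3]=5
Reversed output: oonoooo$

Answer: oonoooo$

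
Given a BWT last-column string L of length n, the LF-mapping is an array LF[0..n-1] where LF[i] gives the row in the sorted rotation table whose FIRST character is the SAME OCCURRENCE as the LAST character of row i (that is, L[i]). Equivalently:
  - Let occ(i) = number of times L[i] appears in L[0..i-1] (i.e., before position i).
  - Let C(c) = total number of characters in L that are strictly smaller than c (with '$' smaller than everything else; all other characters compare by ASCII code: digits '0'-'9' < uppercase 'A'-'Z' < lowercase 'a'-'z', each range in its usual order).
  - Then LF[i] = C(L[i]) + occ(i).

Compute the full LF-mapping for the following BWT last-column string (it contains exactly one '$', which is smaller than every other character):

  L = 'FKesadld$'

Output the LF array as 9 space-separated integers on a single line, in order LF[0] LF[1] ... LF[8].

Char counts: '$':1, 'F':1, 'K':1, 'a':1, 'd':2, 'e':1, 'l':1, 's':1
C (first-col start): C('$')=0, C('F')=1, C('K')=2, C('a')=3, C('d')=4, C('e')=6, C('l')=7, C('s')=8
L[0]='F': occ=0, LF[0]=C('F')+0=1+0=1
L[1]='K': occ=0, LF[1]=C('K')+0=2+0=2
L[2]='e': occ=0, LF[2]=C('e')+0=6+0=6
L[3]='s': occ=0, LF[3]=C('s')+0=8+0=8
L[4]='a': occ=0, LF[4]=C('a')+0=3+0=3
L[5]='d': occ=0, LF[5]=C('d')+0=4+0=4
L[6]='l': occ=0, LF[6]=C('l')+0=7+0=7
L[7]='d': occ=1, LF[7]=C('d')+1=4+1=5
L[8]='$': occ=0, LF[8]=C('$')+0=0+0=0

Answer: 1 2 6 8 3 4 7 5 0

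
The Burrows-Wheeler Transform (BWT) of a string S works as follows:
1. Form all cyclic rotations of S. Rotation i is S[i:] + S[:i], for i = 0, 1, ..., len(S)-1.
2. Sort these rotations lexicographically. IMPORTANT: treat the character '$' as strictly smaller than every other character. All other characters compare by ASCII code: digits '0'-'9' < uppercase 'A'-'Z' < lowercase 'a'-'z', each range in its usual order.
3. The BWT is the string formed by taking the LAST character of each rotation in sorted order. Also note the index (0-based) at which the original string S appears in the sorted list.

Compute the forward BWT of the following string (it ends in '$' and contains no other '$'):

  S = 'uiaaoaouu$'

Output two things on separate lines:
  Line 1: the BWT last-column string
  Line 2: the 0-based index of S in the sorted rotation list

All 10 rotations (rotation i = S[i:]+S[:i]):
  rot[0] = uiaaoaouu$
  rot[1] = iaaoaouu$u
  rot[2] = aaoaouu$ui
  rot[3] = aoaouu$uia
  rot[4] = oaouu$uiaa
  rot[5] = aouu$uiaao
  rot[6] = ouu$uiaaoa
  rot[7] = uu$uiaaoao
  rot[8] = u$uiaaoaou
  rot[9] = $uiaaoaouu
Sorted (with $ < everything):
  sorted[0] = $uiaaoaouu  (last char: 'u')
  sorted[1] = aaoaouu$ui  (last char: 'i')
  sorted[2] = aoaouu$uia  (last char: 'a')
  sorted[3] = aouu$uiaao  (last char: 'o')
  sorted[4] = iaaoaouu$u  (last char: 'u')
  sorted[5] = oaouu$uiaa  (last char: 'a')
  sorted[6] = ouu$uiaaoa  (last char: 'a')
  sorted[7] = u$uiaaoaou  (last char: 'u')
  sorted[8] = uiaaoaouu$  (last char: '$')
  sorted[9] = uu$uiaaoao  (last char: 'o')
Last column: uiaouaau$o
Original string S is at sorted index 8

Answer: uiaouaau$o
8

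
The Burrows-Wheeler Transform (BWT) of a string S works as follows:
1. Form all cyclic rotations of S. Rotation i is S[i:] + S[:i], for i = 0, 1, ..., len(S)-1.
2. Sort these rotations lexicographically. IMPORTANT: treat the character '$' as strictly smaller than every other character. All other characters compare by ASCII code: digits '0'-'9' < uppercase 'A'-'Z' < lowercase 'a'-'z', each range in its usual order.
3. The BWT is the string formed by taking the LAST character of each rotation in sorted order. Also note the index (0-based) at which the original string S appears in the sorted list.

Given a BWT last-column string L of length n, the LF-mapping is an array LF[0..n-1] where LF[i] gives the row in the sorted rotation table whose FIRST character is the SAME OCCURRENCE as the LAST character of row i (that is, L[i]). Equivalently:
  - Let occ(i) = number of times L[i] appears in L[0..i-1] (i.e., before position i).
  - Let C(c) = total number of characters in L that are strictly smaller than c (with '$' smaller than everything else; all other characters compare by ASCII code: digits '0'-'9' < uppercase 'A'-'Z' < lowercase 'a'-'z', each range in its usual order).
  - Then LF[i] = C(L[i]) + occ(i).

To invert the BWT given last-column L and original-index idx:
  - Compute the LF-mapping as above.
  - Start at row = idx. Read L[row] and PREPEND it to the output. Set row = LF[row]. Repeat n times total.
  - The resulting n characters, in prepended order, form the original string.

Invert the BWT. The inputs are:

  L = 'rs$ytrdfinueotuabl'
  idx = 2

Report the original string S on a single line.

LF mapping: 10 12 0 17 13 11 3 5 6 8 15 4 9 14 16 1 2 7
Walk LF starting at row 2, prepending L[row]:
  step 1: row=2, L[2]='$', prepend. Next row=LF[2]=0
  step 2: row=0, L[0]='r', prepend. Next row=LF[0]=10
  step 3: row=10, L[10]='u', prepend. Next row=LF[10]=15
  step 4: row=15, L[15]='a', prepend. Next row=LF[15]=1
  step 5: row=1, L[1]='s', prepend. Next row=LF[1]=12
  step 6: row=12, L[12]='o', prepend. Next row=LF[12]=9
  step 7: row=9, L[9]='n', prepend. Next row=LF[9]=8
  step 8: row=8, L[8]='i', prepend. Next row=LF[8]=6
  step 9: row=6, L[6]='d', prepend. Next row=LF[6]=3
  step 10: row=3, L[3]='y', prepend. Next row=LF[3]=17
  step 11: row=17, L[17]='l', prepend. Next row=LF[17]=7
  step 12: row=7, L[7]='f', prepend. Next row=LF[7]=5
  step 13: row=5, L[5]='r', prepend. Next row=LF[5]=11
  step 14: row=11, L[11]='e', prepend. Next row=LF[11]=4
  step 15: row=4, L[4]='t', prepend. Next row=LF[4]=13
  step 16: row=13, L[13]='t', prepend. Next row=LF[13]=14
  step 17: row=14, L[14]='u', prepend. Next row=LF[14]=16
  step 18: row=16, L[16]='b', prepend. Next row=LF[16]=2
Reversed output: butterflydinosaur$

Answer: butterflydinosaur$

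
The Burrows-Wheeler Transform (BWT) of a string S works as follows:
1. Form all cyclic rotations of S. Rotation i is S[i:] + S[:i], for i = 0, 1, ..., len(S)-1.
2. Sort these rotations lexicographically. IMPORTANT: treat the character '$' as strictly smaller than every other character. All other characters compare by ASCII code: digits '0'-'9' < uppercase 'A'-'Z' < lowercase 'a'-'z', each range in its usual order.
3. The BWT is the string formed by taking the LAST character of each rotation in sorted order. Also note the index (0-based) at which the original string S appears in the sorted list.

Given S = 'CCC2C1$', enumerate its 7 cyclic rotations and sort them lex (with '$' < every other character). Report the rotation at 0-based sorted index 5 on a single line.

All 7 rotations (rotation i = S[i:]+S[:i]):
  rot[0] = CCC2C1$
  rot[1] = CC2C1$C
  rot[2] = C2C1$CC
  rot[3] = 2C1$CCC
  rot[4] = C1$CCC2
  rot[5] = 1$CCC2C
  rot[6] = $CCC2C1
Sorted (with $ < everything):
  sorted[0] = $CCC2C1
  sorted[1] = 1$CCC2C
  sorted[2] = 2C1$CCC
  sorted[3] = C1$CCC2
  sorted[4] = C2C1$CC
  sorted[5] = CC2C1$C
  sorted[6] = CCC2C1$
sorted[5] = CC2C1$C

Answer: CC2C1$C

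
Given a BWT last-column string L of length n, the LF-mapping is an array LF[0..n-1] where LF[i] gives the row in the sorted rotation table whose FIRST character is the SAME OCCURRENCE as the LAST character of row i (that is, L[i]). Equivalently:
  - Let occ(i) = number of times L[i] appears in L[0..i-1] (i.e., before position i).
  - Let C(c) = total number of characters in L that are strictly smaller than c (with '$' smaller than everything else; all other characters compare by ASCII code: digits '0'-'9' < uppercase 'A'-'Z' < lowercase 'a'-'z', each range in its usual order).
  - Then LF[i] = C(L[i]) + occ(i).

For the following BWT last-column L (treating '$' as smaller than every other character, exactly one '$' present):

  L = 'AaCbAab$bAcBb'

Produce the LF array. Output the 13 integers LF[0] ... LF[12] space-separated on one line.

Char counts: '$':1, 'A':3, 'B':1, 'C':1, 'a':2, 'b':4, 'c':1
C (first-col start): C('$')=0, C('A')=1, C('B')=4, C('C')=5, C('a')=6, C('b')=8, C('c')=12
L[0]='A': occ=0, LF[0]=C('A')+0=1+0=1
L[1]='a': occ=0, LF[1]=C('a')+0=6+0=6
L[2]='C': occ=0, LF[2]=C('C')+0=5+0=5
L[3]='b': occ=0, LF[3]=C('b')+0=8+0=8
L[4]='A': occ=1, LF[4]=C('A')+1=1+1=2
L[5]='a': occ=1, LF[5]=C('a')+1=6+1=7
L[6]='b': occ=1, LF[6]=C('b')+1=8+1=9
L[7]='$': occ=0, LF[7]=C('$')+0=0+0=0
L[8]='b': occ=2, LF[8]=C('b')+2=8+2=10
L[9]='A': occ=2, LF[9]=C('A')+2=1+2=3
L[10]='c': occ=0, LF[10]=C('c')+0=12+0=12
L[11]='B': occ=0, LF[11]=C('B')+0=4+0=4
L[12]='b': occ=3, LF[12]=C('b')+3=8+3=11

Answer: 1 6 5 8 2 7 9 0 10 3 12 4 11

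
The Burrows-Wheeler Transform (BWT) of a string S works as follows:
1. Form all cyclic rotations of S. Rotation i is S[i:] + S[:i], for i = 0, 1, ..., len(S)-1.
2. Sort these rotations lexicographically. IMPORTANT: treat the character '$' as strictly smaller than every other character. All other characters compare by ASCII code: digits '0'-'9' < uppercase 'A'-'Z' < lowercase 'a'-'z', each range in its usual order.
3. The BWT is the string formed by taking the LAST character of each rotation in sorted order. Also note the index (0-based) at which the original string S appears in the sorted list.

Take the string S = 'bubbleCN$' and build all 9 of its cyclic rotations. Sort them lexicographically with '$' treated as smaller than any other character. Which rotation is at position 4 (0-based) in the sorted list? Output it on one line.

Answer: bleCN$bub

Derivation:
All 9 rotations (rotation i = S[i:]+S[:i]):
  rot[0] = bubbleCN$
  rot[1] = ubbleCN$b
  rot[2] = bbleCN$bu
  rot[3] = bleCN$bub
  rot[4] = leCN$bubb
  rot[5] = eCN$bubbl
  rot[6] = CN$bubble
  rot[7] = N$bubbleC
  rot[8] = $bubbleCN
Sorted (with $ < everything):
  sorted[0] = $bubbleCN
  sorted[1] = CN$bubble
  sorted[2] = N$bubbleC
  sorted[3] = bbleCN$bu
  sorted[4] = bleCN$bub
  sorted[5] = bubbleCN$
  sorted[6] = eCN$bubbl
  sorted[7] = leCN$bubb
  sorted[8] = ubbleCN$b
sorted[4] = bleCN$bub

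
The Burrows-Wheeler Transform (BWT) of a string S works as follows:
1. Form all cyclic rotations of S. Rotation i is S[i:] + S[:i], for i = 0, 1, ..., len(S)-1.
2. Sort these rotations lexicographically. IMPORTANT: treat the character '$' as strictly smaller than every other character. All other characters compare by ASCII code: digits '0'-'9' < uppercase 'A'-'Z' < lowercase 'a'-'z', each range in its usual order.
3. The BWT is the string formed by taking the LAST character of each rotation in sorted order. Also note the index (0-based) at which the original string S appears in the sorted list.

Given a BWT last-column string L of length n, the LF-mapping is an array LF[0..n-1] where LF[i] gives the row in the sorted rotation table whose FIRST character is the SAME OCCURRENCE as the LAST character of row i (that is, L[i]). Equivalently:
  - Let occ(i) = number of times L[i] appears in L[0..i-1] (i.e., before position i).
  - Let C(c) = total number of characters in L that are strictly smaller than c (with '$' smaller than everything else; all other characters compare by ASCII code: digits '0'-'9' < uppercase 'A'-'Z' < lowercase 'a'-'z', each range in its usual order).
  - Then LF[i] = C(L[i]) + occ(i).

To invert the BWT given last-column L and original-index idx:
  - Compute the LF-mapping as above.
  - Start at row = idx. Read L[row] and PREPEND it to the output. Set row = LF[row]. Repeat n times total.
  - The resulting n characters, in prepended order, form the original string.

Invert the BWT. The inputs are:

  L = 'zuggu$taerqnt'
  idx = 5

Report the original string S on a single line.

LF mapping: 12 10 3 4 11 0 8 1 2 7 6 5 9
Walk LF starting at row 5, prepending L[row]:
  step 1: row=5, L[5]='$', prepend. Next row=LF[5]=0
  step 2: row=0, L[0]='z', prepend. Next row=LF[0]=12
  step 3: row=12, L[12]='t', prepend. Next row=LF[12]=9
  step 4: row=9, L[9]='r', prepend. Next row=LF[9]=7
  step 5: row=7, L[7]='a', prepend. Next row=LF[7]=1
  step 6: row=1, L[1]='u', prepend. Next row=LF[1]=10
  step 7: row=10, L[10]='q', prepend. Next row=LF[10]=6
  step 8: row=6, L[6]='t', prepend. Next row=LF[6]=8
  step 9: row=8, L[8]='e', prepend. Next row=LF[8]=2
  step 10: row=2, L[2]='g', prepend. Next row=LF[2]=3
  step 11: row=3, L[3]='g', prepend. Next row=LF[3]=4
  step 12: row=4, L[4]='u', prepend. Next row=LF[4]=11
  step 13: row=11, L[11]='n', prepend. Next row=LF[11]=5
Reversed output: nuggetquartz$

Answer: nuggetquartz$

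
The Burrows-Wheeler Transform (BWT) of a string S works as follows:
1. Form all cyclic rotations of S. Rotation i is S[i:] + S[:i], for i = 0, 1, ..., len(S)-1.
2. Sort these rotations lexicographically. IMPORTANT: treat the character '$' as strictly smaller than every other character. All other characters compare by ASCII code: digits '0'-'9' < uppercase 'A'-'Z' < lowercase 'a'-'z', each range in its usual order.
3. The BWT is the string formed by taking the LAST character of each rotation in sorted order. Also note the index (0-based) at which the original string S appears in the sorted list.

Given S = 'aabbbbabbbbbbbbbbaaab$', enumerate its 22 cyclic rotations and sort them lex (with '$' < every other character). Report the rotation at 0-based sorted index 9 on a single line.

All 22 rotations (rotation i = S[i:]+S[:i]):
  rot[0] = aabbbbabbbbbbbbbbaaab$
  rot[1] = abbbbabbbbbbbbbbaaab$a
  rot[2] = bbbbabbbbbbbbbbaaab$aa
  rot[3] = bbbabbbbbbbbbbaaab$aab
  rot[4] = bbabbbbbbbbbbaaab$aabb
  rot[5] = babbbbbbbbbbaaab$aabbb
  rot[6] = abbbbbbbbbbaaab$aabbbb
  rot[7] = bbbbbbbbbbaaab$aabbbba
  rot[8] = bbbbbbbbbaaab$aabbbbab
  rot[9] = bbbbbbbbaaab$aabbbbabb
  rot[10] = bbbbbbbaaab$aabbbbabbb
  rot[11] = bbbbbbaaab$aabbbbabbbb
  rot[12] = bbbbbaaab$aabbbbabbbbb
  rot[13] = bbbbaaab$aabbbbabbbbbb
  rot[14] = bbbaaab$aabbbbabbbbbbb
  rot[15] = bbaaab$aabbbbabbbbbbbb
  rot[16] = baaab$aabbbbabbbbbbbbb
  rot[17] = aaab$aabbbbabbbbbbbbbb
  rot[18] = aab$aabbbbabbbbbbbbbba
  rot[19] = ab$aabbbbabbbbbbbbbbaa
  rot[20] = b$aabbbbabbbbbbbbbbaaa
  rot[21] = $aabbbbabbbbbbbbbbaaab
Sorted (with $ < everything):
  sorted[0] = $aabbbbabbbbbbbbbbaaab
  sorted[1] = aaab$aabbbbabbbbbbbbbb
  sorted[2] = aab$aabbbbabbbbbbbbbba
  sorted[3] = aabbbbabbbbbbbbbbaaab$
  sorted[4] = ab$aabbbbabbbbbbbbbbaa
  sorted[5] = abbbbabbbbbbbbbbaaab$a
  sorted[6] = abbbbbbbbbbaaab$aabbbb
  sorted[7] = b$aabbbbabbbbbbbbbbaaa
  sorted[8] = baaab$aabbbbabbbbbbbbb
  sorted[9] = babbbbbbbbbbaaab$aabbb
  sorted[10] = bbaaab$aabbbbabbbbbbbb
  sorted[11] = bbabbbbbbbbbbaaab$aabb
  sorted[12] = bbbaaab$aabbbbabbbbbbb
  sorted[13] = bbbabbbbbbbbbbaaab$aab
  sorted[14] = bbbbaaab$aabbbbabbbbbb
  sorted[15] = bbbbabbbbbbbbbbaaab$aa
  sorted[16] = bbbbbaaab$aabbbbabbbbb
  sorted[17] = bbbbbbaaab$aabbbbabbbb
  sorted[18] = bbbbbbbaaab$aabbbbabbb
  sorted[19] = bbbbbbbbaaab$aabbbbabb
  sorted[20] = bbbbbbbbbaaab$aabbbbab
  sorted[21] = bbbbbbbbbbaaab$aabbbba
sorted[9] = babbbbbbbbbbaaab$aabbb

Answer: babbbbbbbbbbaaab$aabbb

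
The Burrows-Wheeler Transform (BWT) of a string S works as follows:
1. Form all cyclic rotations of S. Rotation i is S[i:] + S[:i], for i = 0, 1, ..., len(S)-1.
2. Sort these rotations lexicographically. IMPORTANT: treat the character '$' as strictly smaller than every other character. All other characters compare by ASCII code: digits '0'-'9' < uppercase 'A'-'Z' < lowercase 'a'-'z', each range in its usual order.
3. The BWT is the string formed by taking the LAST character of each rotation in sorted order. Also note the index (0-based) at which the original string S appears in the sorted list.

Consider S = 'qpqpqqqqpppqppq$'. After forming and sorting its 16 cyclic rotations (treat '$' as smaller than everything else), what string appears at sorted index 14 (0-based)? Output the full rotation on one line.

All 16 rotations (rotation i = S[i:]+S[:i]):
  rot[0] = qpqpqqqqpppqppq$
  rot[1] = pqpqqqqpppqppq$q
  rot[2] = qpqqqqpppqppq$qp
  rot[3] = pqqqqpppqppq$qpq
  rot[4] = qqqqpppqppq$qpqp
  rot[5] = qqqpppqppq$qpqpq
  rot[6] = qqpppqppq$qpqpqq
  rot[7] = qpppqppq$qpqpqqq
  rot[8] = pppqppq$qpqpqqqq
  rot[9] = ppqppq$qpqpqqqqp
  rot[10] = pqppq$qpqpqqqqpp
  rot[11] = qppq$qpqpqqqqppp
  rot[12] = ppq$qpqpqqqqpppq
  rot[13] = pq$qpqpqqqqpppqp
  rot[14] = q$qpqpqqqqpppqpp
  rot[15] = $qpqpqqqqpppqppq
Sorted (with $ < everything):
  sorted[0] = $qpqpqqqqpppqppq
  sorted[1] = pppqppq$qpqpqqqq
  sorted[2] = ppq$qpqpqqqqpppq
  sorted[3] = ppqppq$qpqpqqqqp
  sorted[4] = pq$qpqpqqqqpppqp
  sorted[5] = pqppq$qpqpqqqqpp
  sorted[6] = pqpqqqqpppqppq$q
  sorted[7] = pqqqqpppqppq$qpq
  sorted[8] = q$qpqpqqqqpppqpp
  sorted[9] = qpppqppq$qpqpqqq
  sorted[10] = qppq$qpqpqqqqppp
  sorted[11] = qpqpqqqqpppqppq$
  sorted[12] = qpqqqqpppqppq$qp
  sorted[13] = qqpppqppq$qpqpqq
  sorted[14] = qqqpppqppq$qpqpq
  sorted[15] = qqqqpppqppq$qpqp
sorted[14] = qqqpppqppq$qpqpq

Answer: qqqpppqppq$qpqpq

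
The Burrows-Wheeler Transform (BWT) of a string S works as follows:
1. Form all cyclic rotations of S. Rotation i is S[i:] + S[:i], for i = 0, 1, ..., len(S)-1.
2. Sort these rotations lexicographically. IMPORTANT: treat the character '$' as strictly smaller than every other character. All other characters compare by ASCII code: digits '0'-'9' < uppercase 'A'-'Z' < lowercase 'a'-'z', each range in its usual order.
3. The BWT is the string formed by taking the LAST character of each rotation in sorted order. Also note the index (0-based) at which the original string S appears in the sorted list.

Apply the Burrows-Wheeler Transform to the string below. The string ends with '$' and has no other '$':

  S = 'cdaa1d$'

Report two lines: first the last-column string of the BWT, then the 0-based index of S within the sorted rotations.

All 7 rotations (rotation i = S[i:]+S[:i]):
  rot[0] = cdaa1d$
  rot[1] = daa1d$c
  rot[2] = aa1d$cd
  rot[3] = a1d$cda
  rot[4] = 1d$cdaa
  rot[5] = d$cdaa1
  rot[6] = $cdaa1d
Sorted (with $ < everything):
  sorted[0] = $cdaa1d  (last char: 'd')
  sorted[1] = 1d$cdaa  (last char: 'a')
  sorted[2] = a1d$cda  (last char: 'a')
  sorted[3] = aa1d$cd  (last char: 'd')
  sorted[4] = cdaa1d$  (last char: '$')
  sorted[5] = d$cdaa1  (last char: '1')
  sorted[6] = daa1d$c  (last char: 'c')
Last column: daad$1c
Original string S is at sorted index 4

Answer: daad$1c
4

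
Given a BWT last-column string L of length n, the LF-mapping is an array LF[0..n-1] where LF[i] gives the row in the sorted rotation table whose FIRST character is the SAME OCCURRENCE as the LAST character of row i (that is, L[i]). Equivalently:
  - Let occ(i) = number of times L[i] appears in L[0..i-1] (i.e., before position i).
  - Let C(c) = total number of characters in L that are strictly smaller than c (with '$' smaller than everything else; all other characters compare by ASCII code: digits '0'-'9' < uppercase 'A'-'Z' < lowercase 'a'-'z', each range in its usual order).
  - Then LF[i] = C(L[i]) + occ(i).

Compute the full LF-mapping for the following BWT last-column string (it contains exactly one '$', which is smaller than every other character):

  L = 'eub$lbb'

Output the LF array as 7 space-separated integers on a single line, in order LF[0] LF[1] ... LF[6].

Answer: 4 6 1 0 5 2 3

Derivation:
Char counts: '$':1, 'b':3, 'e':1, 'l':1, 'u':1
C (first-col start): C('$')=0, C('b')=1, C('e')=4, C('l')=5, C('u')=6
L[0]='e': occ=0, LF[0]=C('e')+0=4+0=4
L[1]='u': occ=0, LF[1]=C('u')+0=6+0=6
L[2]='b': occ=0, LF[2]=C('b')+0=1+0=1
L[3]='$': occ=0, LF[3]=C('$')+0=0+0=0
L[4]='l': occ=0, LF[4]=C('l')+0=5+0=5
L[5]='b': occ=1, LF[5]=C('b')+1=1+1=2
L[6]='b': occ=2, LF[6]=C('b')+2=1+2=3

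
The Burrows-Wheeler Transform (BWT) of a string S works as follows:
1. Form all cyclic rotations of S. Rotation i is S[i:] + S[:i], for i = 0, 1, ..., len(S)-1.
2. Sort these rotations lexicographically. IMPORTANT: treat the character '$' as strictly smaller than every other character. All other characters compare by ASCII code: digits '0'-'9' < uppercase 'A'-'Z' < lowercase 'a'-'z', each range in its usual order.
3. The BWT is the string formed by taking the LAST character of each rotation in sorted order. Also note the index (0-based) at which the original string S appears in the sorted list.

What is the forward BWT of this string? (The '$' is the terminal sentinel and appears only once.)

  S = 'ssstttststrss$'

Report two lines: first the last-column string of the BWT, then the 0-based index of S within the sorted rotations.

All 14 rotations (rotation i = S[i:]+S[:i]):
  rot[0] = ssstttststrss$
  rot[1] = sstttststrss$s
  rot[2] = stttststrss$ss
  rot[3] = tttststrss$sss
  rot[4] = ttststrss$ssst
  rot[5] = tststrss$ssstt
  rot[6] = ststrss$sssttt
  rot[7] = tstrss$sssttts
  rot[8] = strss$ssstttst
  rot[9] = trss$ssstttsts
  rot[10] = rss$ssstttstst
  rot[11] = ss$ssstttststr
  rot[12] = s$ssstttststrs
  rot[13] = $ssstttststrss
Sorted (with $ < everything):
  sorted[0] = $ssstttststrss  (last char: 's')
  sorted[1] = rss$ssstttstst  (last char: 't')
  sorted[2] = s$ssstttststrs  (last char: 's')
  sorted[3] = ss$ssstttststr  (last char: 'r')
  sorted[4] = ssstttststrss$  (last char: '$')
  sorted[5] = sstttststrss$s  (last char: 's')
  sorted[6] = strss$ssstttst  (last char: 't')
  sorted[7] = ststrss$sssttt  (last char: 't')
  sorted[8] = stttststrss$ss  (last char: 's')
  sorted[9] = trss$ssstttsts  (last char: 's')
  sorted[10] = tstrss$sssttts  (last char: 's')
  sorted[11] = tststrss$ssstt  (last char: 't')
  sorted[12] = ttststrss$ssst  (last char: 't')
  sorted[13] = tttststrss$sss  (last char: 's')
Last column: stsr$sttssstts
Original string S is at sorted index 4

Answer: stsr$sttssstts
4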